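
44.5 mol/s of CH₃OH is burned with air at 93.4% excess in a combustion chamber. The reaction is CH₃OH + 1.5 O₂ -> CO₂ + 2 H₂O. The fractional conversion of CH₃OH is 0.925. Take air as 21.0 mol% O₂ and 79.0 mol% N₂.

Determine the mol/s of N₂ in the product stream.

486 mol/s

Stoichiometric O₂ = 1.5 × 44.5 = 66.75 mol/s; O₂ fed = 66.75 × 1.934 = 129.1 mol/s.
N₂ fed = 129.1 × 79/21 = 485.6 mol/s.
Fuel reacted = 0.925 × 44.5 → ξ = 41.16 mol/s.
Outlet (n = n₀ + ν ξ):
  CH₃OH: 44.5 − 1(41.16) = 3.337
  O₂: 129.1 − 1.5(41.16) = 67.35
  N₂: 485.6 (inert)
  CO₂: 0 + 1(41.16) = 41.16
  H₂O: 0 + 2(41.16) = 82.33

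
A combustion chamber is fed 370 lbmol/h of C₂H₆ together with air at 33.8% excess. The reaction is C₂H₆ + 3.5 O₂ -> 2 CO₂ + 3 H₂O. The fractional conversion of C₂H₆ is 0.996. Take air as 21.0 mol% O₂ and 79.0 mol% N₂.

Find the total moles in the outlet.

8810 lbmol/h

Stoichiometric O₂ = 3.5 × 370 = 1295 lbmol/h; O₂ fed = 1295 × 1.338 = 1733 lbmol/h.
N₂ fed = 1733 × 79/21 = 6518 lbmol/h.
Fuel reacted = 0.996 × 370 → ξ = 368.5 lbmol/h.
Outlet (n = n₀ + ν ξ):
  C₂H₆: 370 − 1(368.5) = 1.48
  O₂: 1733 − 3.5(368.5) = 442.9
  N₂: 6518 (inert)
  CO₂: 0 + 2(368.5) = 737
  H₂O: 0 + 3(368.5) = 1106
Total out = 1.48 + 442.9 + 6518 + 737 + 1106 = 8805 lbmol/h.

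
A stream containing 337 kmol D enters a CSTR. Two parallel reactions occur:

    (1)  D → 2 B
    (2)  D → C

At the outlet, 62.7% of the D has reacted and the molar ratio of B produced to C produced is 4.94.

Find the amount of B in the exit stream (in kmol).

Conversion of D: D consumed = 0.627 × 337 = 211.3 kmol = 1ξ₁ + 1ξ₂.
Selectivity: 2ξ₁ / (1ξ₂) = 4.94 → ξ₁ = 2.47 ξ₂.
Substitute: (1·2.47 + 1) ξ₂ = 211.3 → ξ₂ = 60.89 kmol, ξ₁ = 150.4 kmol.
Outlet amounts (n = n₀ + Σ ν·ξ):
  D: 337 − 1(150.4) − 1(60.89) = 125.7
  B: 0 + 2(150.4) = 300.8
  C: 0 + 1(60.89) = 60.89

301 kmol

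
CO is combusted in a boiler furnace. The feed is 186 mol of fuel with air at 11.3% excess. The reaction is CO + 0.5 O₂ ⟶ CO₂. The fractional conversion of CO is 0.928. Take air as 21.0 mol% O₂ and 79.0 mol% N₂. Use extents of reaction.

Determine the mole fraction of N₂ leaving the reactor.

Stoichiometric O₂ = 0.5 × 186 = 93 mol; O₂ fed = 93 × 1.113 = 103.5 mol.
N₂ fed = 103.5 × 79/21 = 389.4 mol.
Fuel reacted = 0.928 × 186 → ξ = 172.6 mol.
Outlet (n = n₀ + ν ξ):
  CO: 186 − 1(172.6) = 13.39
  O₂: 103.5 − 0.5(172.6) = 17.2
  N₂: 389.4 (inert)
  CO₂: 0 + 1(172.6) = 172.6
Total out = 592.6 mol; y_N₂ = 389.4 / 592.6 = 0.6571.

0.657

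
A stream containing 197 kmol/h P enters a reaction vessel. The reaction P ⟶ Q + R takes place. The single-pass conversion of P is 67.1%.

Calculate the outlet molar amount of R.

P reacted = 0.671 × 197 = 132.2 kmol/h; ν_P = −1, so ξ = 132.2/1 = 132.2 kmol/h.
Outlet amounts (n = n₀ + ν ξ):
  P: 197 − 1(132.2) = 64.81
  Q: 0 + 1(132.2) = 132.2
  R: 0 + 1(132.2) = 132.2

132 kmol/h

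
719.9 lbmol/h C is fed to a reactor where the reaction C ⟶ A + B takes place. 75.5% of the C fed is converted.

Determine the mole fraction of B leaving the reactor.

C reacted = 0.755 × 719.9 = 543.5 lbmol/h; ν_C = −1, so ξ = 543.5/1 = 543.5 lbmol/h.
Outlet amounts (n = n₀ + ν ξ):
  C: 719.9 − 1(543.5) = 176.4
  A: 0 + 1(543.5) = 543.5
  B: 0 + 1(543.5) = 543.5
Total out = 1263 lbmol/h; y_B = 543.5 / 1263 = 0.4302.

0.43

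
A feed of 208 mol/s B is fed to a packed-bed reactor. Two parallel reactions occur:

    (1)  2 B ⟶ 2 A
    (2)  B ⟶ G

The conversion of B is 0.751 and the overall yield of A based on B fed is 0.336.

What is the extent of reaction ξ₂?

ξ₂ = 86.3 mol/s

Yield of A: 2ξ₁ / 208 = 0.336 → ξ₁ = 34.94 mol/s.
Conversion of B: 2ξ₁ + 1ξ₂ = 0.751 × 208 = 156.2 → ξ₂ = 86.32 mol/s.
Outlet amounts (n = n₀ + Σ ν·ξ):
  B: 208 − 2(34.94) − 1(86.32) = 51.79
  A: 0 + 2(34.94) = 69.89
  G: 0 + 1(86.32) = 86.32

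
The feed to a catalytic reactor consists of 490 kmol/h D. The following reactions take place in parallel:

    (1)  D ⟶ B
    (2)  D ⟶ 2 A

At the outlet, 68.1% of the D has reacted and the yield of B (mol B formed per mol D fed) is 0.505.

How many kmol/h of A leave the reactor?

172 kmol/h

Yield of B: 1ξ₁ / 490 = 0.505 → ξ₁ = 247.4 kmol/h.
Conversion of D: 1ξ₁ + 1ξ₂ = 0.681 × 490 = 333.7 → ξ₂ = 86.24 kmol/h.
Outlet amounts (n = n₀ + Σ ν·ξ):
  D: 490 − 1(247.4) − 1(86.24) = 156.3
  B: 0 + 1(247.4) = 247.4
  A: 0 + 2(86.24) = 172.5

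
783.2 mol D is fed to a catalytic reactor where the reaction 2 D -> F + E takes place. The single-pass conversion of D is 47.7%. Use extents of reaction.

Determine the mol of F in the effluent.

187 mol

D reacted = 0.477 × 783.2 = 373.6 mol; ν_D = −2, so ξ = 373.6/2 = 186.8 mol.
Outlet amounts (n = n₀ + ν ξ):
  D: 783.2 − 2(186.8) = 409.6
  F: 0 + 1(186.8) = 186.8
  E: 0 + 1(186.8) = 186.8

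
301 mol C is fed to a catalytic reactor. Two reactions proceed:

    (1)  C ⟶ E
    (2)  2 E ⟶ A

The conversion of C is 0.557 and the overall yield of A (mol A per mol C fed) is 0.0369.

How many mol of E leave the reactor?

Conversion of C: C consumed = 1ξ₁ = 0.557 × 301 → ξ₁ = 167.7 mol.
Yield of A: 1ξ₂ / 301 = 0.0369 → ξ₂ = 11.11 mol.
Outlet amounts (n = n₀ + Σ ν·ξ):
  C: 301 − 1(167.7) = 133.3
  E: 0 + 1(167.7) − 2(11.11) = 145.4
  A: 0 + 1(11.11) = 11.11

145 mol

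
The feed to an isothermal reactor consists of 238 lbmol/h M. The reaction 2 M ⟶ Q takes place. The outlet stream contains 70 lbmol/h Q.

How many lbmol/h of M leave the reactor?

For Q: n = n₀ + 1ξ → 70 = 0 + 1ξ, giving ξ = 70 lbmol/h.
Outlet amounts (n = n₀ + ν ξ):
  M: 238 − 2(70) = 98
  Q: 0 + 1(70) = 70

98 lbmol/h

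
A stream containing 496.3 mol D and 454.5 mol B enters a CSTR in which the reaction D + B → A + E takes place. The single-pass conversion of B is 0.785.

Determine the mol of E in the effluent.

B reacted = 0.785 × 454.5 = 356.8 mol; ν_B = −1, so ξ = 356.8/1 = 356.8 mol.
Outlet amounts (n = n₀ + ν ξ):
  D: 496.3 − 1(356.8) = 139.5
  B: 454.5 − 1(356.8) = 97.72
  A: 0 + 1(356.8) = 356.8
  E: 0 + 1(356.8) = 356.8

357 mol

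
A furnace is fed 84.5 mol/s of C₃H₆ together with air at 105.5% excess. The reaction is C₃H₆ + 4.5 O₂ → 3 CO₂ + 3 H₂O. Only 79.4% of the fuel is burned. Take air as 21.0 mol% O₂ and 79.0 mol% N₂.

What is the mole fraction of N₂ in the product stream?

Stoichiometric O₂ = 4.5 × 84.5 = 380.2 mol/s; O₂ fed = 380.2 × 2.055 = 781.4 mol/s.
N₂ fed = 781.4 × 79/21 = 2940 mol/s.
Fuel reacted = 0.794 × 84.5 → ξ = 67.09 mol/s.
Outlet (n = n₀ + ν ξ):
  C₃H₆: 84.5 − 1(67.09) = 17.41
  O₂: 781.4 − 4.5(67.09) = 479.5
  N₂: 2940 (inert)
  CO₂: 0 + 3(67.09) = 201.3
  H₂O: 0 + 3(67.09) = 201.3
Total out = 3839 mol/s; y_N₂ = 2940 / 3839 = 0.7657.

0.766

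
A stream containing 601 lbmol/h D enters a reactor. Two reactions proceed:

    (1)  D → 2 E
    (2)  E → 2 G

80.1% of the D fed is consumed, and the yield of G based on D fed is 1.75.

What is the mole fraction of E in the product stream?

0.272

Conversion of D: D consumed = 1ξ₁ = 0.801 × 601 → ξ₁ = 481.4 lbmol/h.
Yield of G: 2ξ₂ / 601 = 1.75 → ξ₂ = 525.9 lbmol/h.
Outlet amounts (n = n₀ + Σ ν·ξ):
  D: 601 − 1(481.4) = 119.6
  E: 0 + 2(481.4) − 1(525.9) = 436.9
  G: 0 + 2(525.9) = 1052
Total out = 1608 lbmol/h; y_E = 436.9 / 1608 = 0.2717.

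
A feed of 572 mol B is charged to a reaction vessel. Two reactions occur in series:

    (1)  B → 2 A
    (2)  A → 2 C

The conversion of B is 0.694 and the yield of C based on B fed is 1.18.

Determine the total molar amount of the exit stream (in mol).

Conversion of B: B consumed = 1ξ₁ = 0.694 × 572 → ξ₁ = 397 mol.
Yield of C: 2ξ₂ / 572 = 1.18 → ξ₂ = 337.5 mol.
Outlet amounts (n = n₀ + Σ ν·ξ):
  B: 572 − 1(397) = 175
  A: 0 + 2(397) − 1(337.5) = 456.5
  C: 0 + 2(337.5) = 675
Total out = 175 + 456.5 + 675 = 1306 mol.

1310 mol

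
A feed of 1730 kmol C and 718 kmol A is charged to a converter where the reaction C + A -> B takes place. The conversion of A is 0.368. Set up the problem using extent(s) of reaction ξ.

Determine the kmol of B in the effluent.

264 kmol

A reacted = 0.368 × 718 = 264.2 kmol; ν_A = −1, so ξ = 264.2/1 = 264.2 kmol.
Outlet amounts (n = n₀ + ν ξ):
  C: 1730 − 1(264.2) = 1466
  A: 718 − 1(264.2) = 453.8
  B: 0 + 1(264.2) = 264.2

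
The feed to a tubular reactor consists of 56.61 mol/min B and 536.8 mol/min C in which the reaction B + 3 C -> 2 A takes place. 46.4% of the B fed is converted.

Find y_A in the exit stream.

B reacted = 0.464 × 56.61 = 26.27 mol/min; ν_B = −1, so ξ = 26.27/1 = 26.27 mol/min.
Outlet amounts (n = n₀ + ν ξ):
  B: 56.61 − 1(26.27) = 30.34
  C: 536.8 − 3(26.27) = 458
  A: 0 + 2(26.27) = 52.53
Total out = 540.9 mol/min; y_A = 52.53 / 540.9 = 0.09713.

0.0971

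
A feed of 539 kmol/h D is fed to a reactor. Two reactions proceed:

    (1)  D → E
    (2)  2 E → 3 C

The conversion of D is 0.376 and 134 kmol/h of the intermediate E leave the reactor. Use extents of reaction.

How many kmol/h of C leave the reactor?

Conversion of D: D consumed = 1ξ₁ = 0.376 × 539 → ξ₁ = 202.7 kmol/h.
E balance: n_E = 0 + 1ξ₁ − 2ξ₂ = 134 → ξ₂ = (1·202.7 − 134)/2 = 34.33 kmol/h.
Outlet amounts (n = n₀ + Σ ν·ξ):
  D: 539 − 1(202.7) = 336.3
  E: 0 + 1(202.7) − 2(34.33) = 134
  C: 0 + 3(34.33) = 103

103 kmol/h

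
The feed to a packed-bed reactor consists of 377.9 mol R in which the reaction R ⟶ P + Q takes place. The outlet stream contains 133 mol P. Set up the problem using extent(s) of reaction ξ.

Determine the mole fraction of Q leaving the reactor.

For P: n = n₀ + 1ξ → 133 = 0 + 1ξ, giving ξ = 133 mol.
Outlet amounts (n = n₀ + ν ξ):
  R: 377.9 − 1(133) = 244.9
  P: 0 + 1(133) = 133
  Q: 0 + 1(133) = 133
Total out = 510.9 mol; y_Q = 133 / 510.9 = 0.2603.

0.26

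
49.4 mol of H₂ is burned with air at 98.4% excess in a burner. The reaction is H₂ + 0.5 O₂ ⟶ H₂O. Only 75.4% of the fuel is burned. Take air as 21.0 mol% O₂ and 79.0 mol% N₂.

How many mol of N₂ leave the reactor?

184 mol

Stoichiometric O₂ = 0.5 × 49.4 = 24.7 mol; O₂ fed = 24.7 × 1.984 = 49 mol.
N₂ fed = 49 × 79/21 = 184.4 mol.
Fuel reacted = 0.754 × 49.4 → ξ = 37.25 mol.
Outlet (n = n₀ + ν ξ):
  H₂: 49.4 − 1(37.25) = 12.15
  O₂: 49 − 0.5(37.25) = 30.38
  N₂: 184.4 (inert)
  H₂O: 0 + 1(37.25) = 37.25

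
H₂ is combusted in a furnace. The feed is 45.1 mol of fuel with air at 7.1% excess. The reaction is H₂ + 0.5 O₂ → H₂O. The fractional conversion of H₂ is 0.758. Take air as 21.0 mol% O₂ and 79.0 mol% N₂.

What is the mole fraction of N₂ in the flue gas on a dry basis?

0.835

Stoichiometric O₂ = 0.5 × 45.1 = 22.55 mol; O₂ fed = 22.55 × 1.071 = 24.15 mol.
N₂ fed = 24.15 × 79/21 = 90.85 mol.
Fuel reacted = 0.758 × 45.1 → ξ = 34.19 mol.
Outlet (n = n₀ + ν ξ):
  H₂: 45.1 − 1(34.19) = 10.91
  O₂: 24.15 − 0.5(34.19) = 7.058
  N₂: 90.85 (inert)
  H₂O: 0 + 1(34.19) = 34.19
Dry total = 108.8 mol; y_N₂ (dry) = 90.85 / 108.8 = 0.8349.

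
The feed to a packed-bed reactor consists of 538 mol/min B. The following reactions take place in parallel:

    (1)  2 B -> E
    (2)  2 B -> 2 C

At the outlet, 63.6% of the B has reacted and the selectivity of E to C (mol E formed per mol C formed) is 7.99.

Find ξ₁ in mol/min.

Conversion of B: B consumed = 0.636 × 538 = 342.2 mol/min = 2ξ₁ + 2ξ₂.
Selectivity: 1ξ₁ / (2ξ₂) = 7.99 → ξ₁ = 15.98 ξ₂.
Substitute: (2·15.98 + 2) ξ₂ = 342.2 → ξ₂ = 10.08 mol/min, ξ₁ = 161 mol/min.
Outlet amounts (n = n₀ + Σ ν·ξ):
  B: 538 − 2(161) − 2(10.08) = 195.8
  E: 0 + 1(161) = 161
  C: 0 + 2(10.08) = 20.15

ξ₁ = 161 mol/min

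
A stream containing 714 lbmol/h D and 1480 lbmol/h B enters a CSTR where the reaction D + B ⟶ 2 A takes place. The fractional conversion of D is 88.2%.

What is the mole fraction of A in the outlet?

D reacted = 0.882 × 714 = 629.7 lbmol/h; ν_D = −1, so ξ = 629.7/1 = 629.7 lbmol/h.
Outlet amounts (n = n₀ + ν ξ):
  D: 714 − 1(629.7) = 84.25
  B: 1480 − 1(629.7) = 850.3
  A: 0 + 2(629.7) = 1259
Total out = 2194 lbmol/h; y_A = 1259 / 2194 = 0.5741.

0.574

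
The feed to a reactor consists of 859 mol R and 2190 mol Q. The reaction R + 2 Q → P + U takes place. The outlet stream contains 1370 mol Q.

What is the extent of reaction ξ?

ξ = 410 mol

For Q: n = n₀ − 2ξ → 1370 = 2190 − 2ξ, giving ξ = 410 mol.
Outlet amounts (n = n₀ + ν ξ):
  R: 859 − 1(410) = 449
  Q: 2190 − 2(410) = 1370
  P: 0 + 1(410) = 410
  U: 0 + 1(410) = 410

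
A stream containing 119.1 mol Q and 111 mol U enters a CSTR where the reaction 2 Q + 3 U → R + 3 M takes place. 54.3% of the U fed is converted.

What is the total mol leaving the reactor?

210 mol

U reacted = 0.543 × 111 = 60.27 mol; ν_U = −3, so ξ = 60.27/3 = 20.09 mol.
Outlet amounts (n = n₀ + ν ξ):
  Q: 119.1 − 2(20.09) = 78.92
  U: 111 − 3(20.09) = 50.73
  R: 0 + 1(20.09) = 20.09
  M: 0 + 3(20.09) = 60.27
Total out = 78.92 + 50.73 + 20.09 + 60.27 = 210 mol.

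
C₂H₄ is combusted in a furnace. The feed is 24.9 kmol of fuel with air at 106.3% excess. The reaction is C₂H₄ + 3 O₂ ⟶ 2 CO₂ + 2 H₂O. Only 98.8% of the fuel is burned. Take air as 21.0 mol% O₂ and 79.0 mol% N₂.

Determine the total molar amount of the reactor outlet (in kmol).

Stoichiometric O₂ = 3 × 24.9 = 74.7 kmol; O₂ fed = 74.7 × 2.063 = 154.1 kmol.
N₂ fed = 154.1 × 79/21 = 579.7 kmol.
Fuel reacted = 0.988 × 24.9 → ξ = 24.6 kmol.
Outlet (n = n₀ + ν ξ):
  C₂H₄: 24.9 − 1(24.6) = 0.2988
  O₂: 154.1 − 3(24.6) = 80.3
  N₂: 579.7 (inert)
  CO₂: 0 + 2(24.6) = 49.2
  H₂O: 0 + 2(24.6) = 49.2
Total out = 0.2988 + 80.3 + 579.7 + 49.2 + 49.2 = 758.7 kmol.

759 kmol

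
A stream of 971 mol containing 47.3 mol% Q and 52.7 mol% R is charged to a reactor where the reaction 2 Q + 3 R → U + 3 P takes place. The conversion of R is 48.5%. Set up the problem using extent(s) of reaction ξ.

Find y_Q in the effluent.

R reacted = 0.485 × 511.7 = 248.2 mol; ν_R = −3, so ξ = 248.2/3 = 82.73 mol.
Outlet amounts (n = n₀ + ν ξ):
  Q: 459.3 − 2(82.73) = 293.8
  R: 511.7 − 3(82.73) = 263.5
  U: 0 + 1(82.73) = 82.73
  P: 0 + 3(82.73) = 248.2
Total out = 888.3 mol; y_Q = 293.8 / 888.3 = 0.3308.

0.331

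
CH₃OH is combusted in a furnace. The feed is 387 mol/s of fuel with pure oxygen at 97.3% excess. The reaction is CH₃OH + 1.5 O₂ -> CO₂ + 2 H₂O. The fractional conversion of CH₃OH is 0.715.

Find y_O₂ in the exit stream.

Stoichiometric O₂ = 1.5 × 387 = 580.5 mol/s; O₂ fed = 580.5 × 1.973 = 1145 mol/s.
Fuel reacted = 0.715 × 387 → ξ = 276.7 mol/s.
Outlet (n = n₀ + ν ξ):
  CH₃OH: 387 − 1(276.7) = 110.3
  O₂: 1145 − 1.5(276.7) = 730.3
  CO₂: 0 + 1(276.7) = 276.7
  H₂O: 0 + 2(276.7) = 553.4
Total out = 1671 mol/s; y_O₂ = 730.3 / 1671 = 0.4371.

0.437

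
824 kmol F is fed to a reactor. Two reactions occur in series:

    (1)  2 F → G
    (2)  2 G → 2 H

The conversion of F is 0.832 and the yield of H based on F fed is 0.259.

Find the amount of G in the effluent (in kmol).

129 kmol

Conversion of F: F consumed = 2ξ₁ = 0.832 × 824 → ξ₁ = 342.8 kmol.
Yield of H: 2ξ₂ / 824 = 0.259 → ξ₂ = 106.7 kmol.
Outlet amounts (n = n₀ + Σ ν·ξ):
  F: 824 − 2(342.8) = 138.4
  G: 0 + 1(342.8) − 2(106.7) = 129.4
  H: 0 + 2(106.7) = 213.4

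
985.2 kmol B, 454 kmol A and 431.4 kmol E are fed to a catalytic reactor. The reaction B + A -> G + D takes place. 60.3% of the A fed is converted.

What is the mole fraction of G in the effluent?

0.146

A reacted = 0.603 × 454 = 273.8 kmol; ν_A = −1, so ξ = 273.8/1 = 273.8 kmol.
Outlet amounts (n = n₀ + ν ξ):
  B: 985.2 − 1(273.8) = 711.4
  A: 454 − 1(273.8) = 180.2
  G: 0 + 1(273.8) = 273.8
  D: 0 + 1(273.8) = 273.8
  E: 431.4 (inert)
Total out = 1871 kmol; y_G = 273.8 / 1871 = 0.1463.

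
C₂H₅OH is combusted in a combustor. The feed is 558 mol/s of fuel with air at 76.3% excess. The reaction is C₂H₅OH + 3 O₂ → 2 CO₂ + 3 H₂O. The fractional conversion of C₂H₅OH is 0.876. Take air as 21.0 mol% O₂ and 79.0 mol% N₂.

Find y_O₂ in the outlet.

0.0983

Stoichiometric O₂ = 3 × 558 = 1674 mol/s; O₂ fed = 1674 × 1.763 = 2951 mol/s.
N₂ fed = 2951 × 79/21 = 11100 mol/s.
Fuel reacted = 0.876 × 558 → ξ = 488.8 mol/s.
Outlet (n = n₀ + ν ξ):
  C₂H₅OH: 558 − 1(488.8) = 69.19
  O₂: 2951 − 3(488.8) = 1485
  N₂: 11100 (inert)
  CO₂: 0 + 2(488.8) = 977.6
  H₂O: 0 + 3(488.8) = 1466
Total out = 15100 mol/s; y_O₂ = 1485 / 15100 = 0.09833.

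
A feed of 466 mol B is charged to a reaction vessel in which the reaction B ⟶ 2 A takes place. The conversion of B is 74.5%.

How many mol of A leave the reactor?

B reacted = 0.745 × 466 = 347.2 mol; ν_B = −1, so ξ = 347.2/1 = 347.2 mol.
Outlet amounts (n = n₀ + ν ξ):
  B: 466 − 1(347.2) = 118.8
  A: 0 + 2(347.2) = 694.3

694 mol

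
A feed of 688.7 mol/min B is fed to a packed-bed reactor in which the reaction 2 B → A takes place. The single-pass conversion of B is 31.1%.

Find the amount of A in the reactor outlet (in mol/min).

107 mol/min

B reacted = 0.311 × 688.7 = 214.2 mol/min; ν_B = −2, so ξ = 214.2/2 = 107.1 mol/min.
Outlet amounts (n = n₀ + ν ξ):
  B: 688.7 − 2(107.1) = 474.5
  A: 0 + 1(107.1) = 107.1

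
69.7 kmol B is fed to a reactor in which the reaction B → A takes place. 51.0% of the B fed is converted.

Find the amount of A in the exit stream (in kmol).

35.5 kmol

B reacted = 0.51 × 69.7 = 35.55 kmol; ν_B = −1, so ξ = 35.55/1 = 35.55 kmol.
Outlet amounts (n = n₀ + ν ξ):
  B: 69.7 − 1(35.55) = 34.15
  A: 0 + 1(35.55) = 35.55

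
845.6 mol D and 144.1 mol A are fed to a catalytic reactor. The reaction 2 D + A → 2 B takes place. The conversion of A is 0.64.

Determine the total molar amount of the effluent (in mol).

897 mol

A reacted = 0.64 × 144.1 = 92.22 mol; ν_A = −1, so ξ = 92.22/1 = 92.22 mol.
Outlet amounts (n = n₀ + ν ξ):
  D: 845.6 − 2(92.22) = 661.2
  A: 144.1 − 1(92.22) = 51.88
  B: 0 + 2(92.22) = 184.4
Total out = 661.2 + 51.88 + 184.4 = 897.5 mol.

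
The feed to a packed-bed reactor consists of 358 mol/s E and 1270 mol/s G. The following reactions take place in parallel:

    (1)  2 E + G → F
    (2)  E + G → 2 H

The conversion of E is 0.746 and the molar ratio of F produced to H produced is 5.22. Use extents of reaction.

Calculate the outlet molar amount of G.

Conversion of E: E consumed = 0.746 × 358 = 267.1 mol/s = 2ξ₁ + 1ξ₂.
Selectivity: 1ξ₁ / (2ξ₂) = 5.22 → ξ₁ = 10.44 ξ₂.
Substitute: (2·10.44 + 1) ξ₂ = 267.1 → ξ₂ = 12.21 mol/s, ξ₁ = 127.4 mol/s.
Outlet amounts (n = n₀ + Σ ν·ξ):
  E: 358 − 2(127.4) − 1(12.21) = 90.93
  G: 1270 − 1(127.4) − 1(12.21) = 1130
  F: 0 + 1(127.4) = 127.4
  H: 0 + 2(12.21) = 24.41

1130 mol/s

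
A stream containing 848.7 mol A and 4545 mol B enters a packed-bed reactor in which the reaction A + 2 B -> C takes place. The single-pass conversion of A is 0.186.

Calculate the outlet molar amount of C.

A reacted = 0.186 × 848.7 = 157.9 mol; ν_A = −1, so ξ = 157.9/1 = 157.9 mol.
Outlet amounts (n = n₀ + ν ξ):
  A: 848.7 − 1(157.9) = 690.8
  B: 4545 − 2(157.9) = 4229
  C: 0 + 1(157.9) = 157.9

158 mol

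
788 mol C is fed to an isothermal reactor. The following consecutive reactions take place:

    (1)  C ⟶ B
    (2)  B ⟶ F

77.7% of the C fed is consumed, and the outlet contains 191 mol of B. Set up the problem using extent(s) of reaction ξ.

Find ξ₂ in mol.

ξ₂ = 421 mol

Conversion of C: C consumed = 1ξ₁ = 0.777 × 788 → ξ₁ = 612.3 mol.
B balance: n_B = 0 + 1ξ₁ − 1ξ₂ = 191 → ξ₂ = (1·612.3 − 191)/1 = 421.3 mol.
Outlet amounts (n = n₀ + Σ ν·ξ):
  C: 788 − 1(612.3) = 175.7
  B: 0 + 1(612.3) − 1(421.3) = 191
  F: 0 + 1(421.3) = 421.3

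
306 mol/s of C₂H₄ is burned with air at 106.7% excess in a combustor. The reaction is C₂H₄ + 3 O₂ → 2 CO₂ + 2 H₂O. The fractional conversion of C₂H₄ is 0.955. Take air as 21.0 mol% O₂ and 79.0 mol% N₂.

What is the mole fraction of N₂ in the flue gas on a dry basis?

Stoichiometric O₂ = 3 × 306 = 918 mol/s; O₂ fed = 918 × 2.067 = 1898 mol/s.
N₂ fed = 1898 × 79/21 = 7138 mol/s.
Fuel reacted = 0.955 × 306 → ξ = 292.2 mol/s.
Outlet (n = n₀ + ν ξ):
  C₂H₄: 306 − 1(292.2) = 13.77
  O₂: 1898 − 3(292.2) = 1021
  N₂: 7138 (inert)
  CO₂: 0 + 2(292.2) = 584.5
  H₂O: 0 + 2(292.2) = 584.5
Dry total = 8757 mol/s; y_N₂ (dry) = 7138 / 8757 = 0.8151.

0.815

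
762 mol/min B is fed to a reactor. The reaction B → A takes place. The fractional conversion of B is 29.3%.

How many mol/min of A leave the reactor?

223 mol/min

B reacted = 0.293 × 762 = 223.3 mol/min; ν_B = −1, so ξ = 223.3/1 = 223.3 mol/min.
Outlet amounts (n = n₀ + ν ξ):
  B: 762 − 1(223.3) = 538.7
  A: 0 + 1(223.3) = 223.3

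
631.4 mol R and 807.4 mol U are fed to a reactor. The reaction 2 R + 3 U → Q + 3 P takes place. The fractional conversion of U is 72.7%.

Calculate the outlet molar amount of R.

U reacted = 0.727 × 807.4 = 587 mol; ν_U = −3, so ξ = 587/3 = 195.7 mol.
Outlet amounts (n = n₀ + ν ξ):
  R: 631.4 − 2(195.7) = 240.1
  U: 807.4 − 3(195.7) = 220.4
  Q: 0 + 1(195.7) = 195.7
  P: 0 + 3(195.7) = 587

240 mol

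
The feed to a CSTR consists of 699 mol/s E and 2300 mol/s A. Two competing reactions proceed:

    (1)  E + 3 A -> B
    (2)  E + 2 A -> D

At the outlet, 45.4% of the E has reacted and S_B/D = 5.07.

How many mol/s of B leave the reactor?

Conversion of E: E consumed = 0.454 × 699 = 317.3 mol/s = 1ξ₁ + 1ξ₂.
Selectivity: 1ξ₁ / (1ξ₂) = 5.07 → ξ₁ = 5.07 ξ₂.
Substitute: (1·5.07 + 1) ξ₂ = 317.3 → ξ₂ = 52.28 mol/s, ξ₁ = 265.1 mol/s.
Outlet amounts (n = n₀ + Σ ν·ξ):
  E: 699 − 1(265.1) − 1(52.28) = 381.7
  A: 2300 − 3(265.1) − 2(52.28) = 1400
  B: 0 + 1(265.1) = 265.1
  D: 0 + 1(52.28) = 52.28

265 mol/s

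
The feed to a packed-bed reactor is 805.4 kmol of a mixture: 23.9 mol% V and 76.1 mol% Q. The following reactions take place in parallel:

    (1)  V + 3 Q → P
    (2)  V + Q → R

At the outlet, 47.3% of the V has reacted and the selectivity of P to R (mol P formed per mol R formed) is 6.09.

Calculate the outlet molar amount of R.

Conversion of V: V consumed = 0.473 × 192.5 = 91.05 kmol = 1ξ₁ + 1ξ₂.
Selectivity: 1ξ₁ / (1ξ₂) = 6.09 → ξ₁ = 6.09 ξ₂.
Substitute: (1·6.09 + 1) ξ₂ = 91.05 → ξ₂ = 12.84 kmol, ξ₁ = 78.21 kmol.
Outlet amounts (n = n₀ + Σ ν·ξ):
  V: 192.5 − 1(78.21) − 1(12.84) = 101.4
  Q: 612.9 − 3(78.21) − 1(12.84) = 365.4
  P: 0 + 1(78.21) = 78.21
  R: 0 + 1(12.84) = 12.84

12.8 kmol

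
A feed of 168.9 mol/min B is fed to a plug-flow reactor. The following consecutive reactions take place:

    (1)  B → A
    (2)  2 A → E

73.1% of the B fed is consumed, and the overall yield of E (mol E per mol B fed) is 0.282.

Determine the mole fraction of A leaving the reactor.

0.233

Conversion of B: B consumed = 1ξ₁ = 0.731 × 168.9 → ξ₁ = 123.5 mol/min.
Yield of E: 1ξ₂ / 168.9 = 0.282 → ξ₂ = 47.63 mol/min.
Outlet amounts (n = n₀ + Σ ν·ξ):
  B: 168.9 − 1(123.5) = 45.43
  A: 0 + 1(123.5) − 2(47.63) = 28.21
  E: 0 + 1(47.63) = 47.63
Total out = 121.3 mol/min; y_A = 28.21 / 121.3 = 0.2326.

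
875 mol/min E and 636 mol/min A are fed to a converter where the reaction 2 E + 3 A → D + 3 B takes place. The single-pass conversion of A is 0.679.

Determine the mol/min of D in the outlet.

A reacted = 0.679 × 636 = 431.8 mol/min; ν_A = −3, so ξ = 431.8/3 = 143.9 mol/min.
Outlet amounts (n = n₀ + ν ξ):
  E: 875 − 2(143.9) = 587.1
  A: 636 − 3(143.9) = 204.2
  D: 0 + 1(143.9) = 143.9
  B: 0 + 3(143.9) = 431.8

144 mol/min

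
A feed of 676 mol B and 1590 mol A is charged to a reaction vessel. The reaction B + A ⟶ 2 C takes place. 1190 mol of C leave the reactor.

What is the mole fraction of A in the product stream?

For C: n = n₀ + 2ξ → 1190 = 0 + 2ξ, giving ξ = 595 mol.
Outlet amounts (n = n₀ + ν ξ):
  B: 676 − 1(595) = 81
  A: 1590 − 1(595) = 995
  C: 0 + 2(595) = 1190
Total out = 2266 mol; y_A = 995 / 2266 = 0.4391.

0.439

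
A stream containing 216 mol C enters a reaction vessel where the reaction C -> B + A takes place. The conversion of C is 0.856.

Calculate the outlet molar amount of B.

C reacted = 0.856 × 216 = 184.9 mol; ν_C = −1, so ξ = 184.9/1 = 184.9 mol.
Outlet amounts (n = n₀ + ν ξ):
  C: 216 − 1(184.9) = 31.1
  B: 0 + 1(184.9) = 184.9
  A: 0 + 1(184.9) = 184.9

185 mol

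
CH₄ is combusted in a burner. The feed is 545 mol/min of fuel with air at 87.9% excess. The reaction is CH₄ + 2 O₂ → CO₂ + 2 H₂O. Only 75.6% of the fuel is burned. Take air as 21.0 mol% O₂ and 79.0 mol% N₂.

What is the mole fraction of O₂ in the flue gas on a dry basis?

Stoichiometric O₂ = 2 × 545 = 1090 mol/min; O₂ fed = 1090 × 1.879 = 2048 mol/min.
N₂ fed = 2048 × 79/21 = 7705 mol/min.
Fuel reacted = 0.756 × 545 → ξ = 412 mol/min.
Outlet (n = n₀ + ν ξ):
  CH₄: 545 − 1(412) = 133
  O₂: 2048 − 2(412) = 1224
  N₂: 7705 (inert)
  CO₂: 0 + 1(412) = 412
  H₂O: 0 + 2(412) = 824
Dry total = 9474 mol/min; y_O₂ (dry) = 1224 / 9474 = 0.1292.

0.129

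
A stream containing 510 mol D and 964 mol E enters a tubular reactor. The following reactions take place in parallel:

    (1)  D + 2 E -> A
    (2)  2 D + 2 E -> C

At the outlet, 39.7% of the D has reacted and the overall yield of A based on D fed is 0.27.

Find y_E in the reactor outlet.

0.566

Yield of A: 1ξ₁ / 510 = 0.27 → ξ₁ = 137.7 mol.
Conversion of D: 1ξ₁ + 2ξ₂ = 0.397 × 510 = 202.5 → ξ₂ = 32.38 mol.
Outlet amounts (n = n₀ + Σ ν·ξ):
  D: 510 − 1(137.7) − 2(32.38) = 307.5
  E: 964 − 2(137.7) − 2(32.38) = 623.8
  A: 0 + 1(137.7) = 137.7
  C: 0 + 1(32.38) = 32.38
Total out = 1101 mol; y_E = 623.8 / 1101 = 0.5664.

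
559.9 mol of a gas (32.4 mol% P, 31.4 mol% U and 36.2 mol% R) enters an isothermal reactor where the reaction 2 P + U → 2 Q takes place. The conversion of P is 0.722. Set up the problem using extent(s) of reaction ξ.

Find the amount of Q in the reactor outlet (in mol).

P reacted = 0.722 × 181.4 = 131 mol; ν_P = −2, so ξ = 131/2 = 65.49 mol.
Outlet amounts (n = n₀ + ν ξ):
  P: 181.4 − 2(65.49) = 50.43
  U: 175.8 − 1(65.49) = 110.3
  Q: 0 + 2(65.49) = 131
  R: 202.7 (inert)

131 mol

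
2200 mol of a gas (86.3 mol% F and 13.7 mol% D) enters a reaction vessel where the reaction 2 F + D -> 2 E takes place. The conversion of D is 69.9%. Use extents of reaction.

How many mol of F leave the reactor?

D reacted = 0.699 × 301.4 = 210.7 mol; ν_D = −1, so ξ = 210.7/1 = 210.7 mol.
Outlet amounts (n = n₀ + ν ξ):
  F: 1899 − 2(210.7) = 1477
  D: 301.4 − 1(210.7) = 90.72
  E: 0 + 2(210.7) = 421.4

1480 mol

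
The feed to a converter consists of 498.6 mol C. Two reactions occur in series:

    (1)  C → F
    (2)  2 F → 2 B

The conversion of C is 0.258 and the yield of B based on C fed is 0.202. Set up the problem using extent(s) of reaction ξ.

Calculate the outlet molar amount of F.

Conversion of C: C consumed = 1ξ₁ = 0.258 × 498.6 → ξ₁ = 128.6 mol.
Yield of B: 2ξ₂ / 498.6 = 0.202 → ξ₂ = 50.36 mol.
Outlet amounts (n = n₀ + Σ ν·ξ):
  C: 498.6 − 1(128.6) = 370
  F: 0 + 1(128.6) − 2(50.36) = 27.92
  B: 0 + 2(50.36) = 100.7

27.9 mol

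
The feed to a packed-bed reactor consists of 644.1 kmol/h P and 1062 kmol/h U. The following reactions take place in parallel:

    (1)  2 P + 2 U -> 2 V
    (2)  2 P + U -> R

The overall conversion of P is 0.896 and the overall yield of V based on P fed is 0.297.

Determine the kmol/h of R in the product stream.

193 kmol/h

Yield of V: 2ξ₁ / 644.1 = 0.297 → ξ₁ = 95.65 kmol/h.
Conversion of P: 2ξ₁ + 2ξ₂ = 0.896 × 644.1 = 577.1 → ξ₂ = 192.9 kmol/h.
Outlet amounts (n = n₀ + Σ ν·ξ):
  P: 644.1 − 2(95.65) − 2(192.9) = 66.99
  U: 1062 − 2(95.65) − 1(192.9) = 677.8
  V: 0 + 2(95.65) = 191.3
  R: 0 + 1(192.9) = 192.9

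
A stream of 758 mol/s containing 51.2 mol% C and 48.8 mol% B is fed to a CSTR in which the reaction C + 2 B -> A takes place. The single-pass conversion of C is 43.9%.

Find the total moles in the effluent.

C reacted = 0.439 × 388.1 = 170.4 mol/s; ν_C = −1, so ξ = 170.4/1 = 170.4 mol/s.
Outlet amounts (n = n₀ + ν ξ):
  C: 388.1 − 1(170.4) = 217.7
  B: 369.9 − 2(170.4) = 29.16
  A: 0 + 1(170.4) = 170.4
Total out = 217.7 + 29.16 + 170.4 = 417.3 mol/s.

417 mol/s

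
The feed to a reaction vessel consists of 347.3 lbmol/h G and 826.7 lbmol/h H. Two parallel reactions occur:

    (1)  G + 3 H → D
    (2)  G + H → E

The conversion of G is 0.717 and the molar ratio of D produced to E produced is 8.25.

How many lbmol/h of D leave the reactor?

222 lbmol/h

Conversion of G: G consumed = 0.717 × 347.3 = 249 lbmol/h = 1ξ₁ + 1ξ₂.
Selectivity: 1ξ₁ / (1ξ₂) = 8.25 → ξ₁ = 8.25 ξ₂.
Substitute: (1·8.25 + 1) ξ₂ = 249 → ξ₂ = 26.92 lbmol/h, ξ₁ = 222.1 lbmol/h.
Outlet amounts (n = n₀ + Σ ν·ξ):
  G: 347.3 − 1(222.1) − 1(26.92) = 98.29
  H: 826.7 − 3(222.1) − 1(26.92) = 133.5
  D: 0 + 1(222.1) = 222.1
  E: 0 + 1(26.92) = 26.92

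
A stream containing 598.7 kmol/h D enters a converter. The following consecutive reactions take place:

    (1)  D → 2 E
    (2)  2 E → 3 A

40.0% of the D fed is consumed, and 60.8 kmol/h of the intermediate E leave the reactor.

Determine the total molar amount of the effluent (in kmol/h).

Conversion of D: D consumed = 1ξ₁ = 0.4 × 598.7 → ξ₁ = 239.5 kmol/h.
E balance: n_E = 0 + 2ξ₁ − 2ξ₂ = 60.8 → ξ₂ = (2·239.5 − 60.8)/2 = 209.1 kmol/h.
Outlet amounts (n = n₀ + Σ ν·ξ):
  D: 598.7 − 1(239.5) = 359.2
  E: 0 + 2(239.5) − 2(209.1) = 60.8
  A: 0 + 3(209.1) = 627.2
Total out = 359.2 + 60.8 + 627.2 = 1047 kmol/h.

1050 kmol/h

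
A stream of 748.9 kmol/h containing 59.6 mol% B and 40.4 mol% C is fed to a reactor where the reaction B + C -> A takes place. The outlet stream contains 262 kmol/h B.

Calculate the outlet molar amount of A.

184 kmol/h

For B: n = n₀ − 1ξ → 262 = 446.3 − 1ξ, giving ξ = 184.3 kmol/h.
Outlet amounts (n = n₀ + ν ξ):
  B: 446.3 − 1(184.3) = 262
  C: 302.6 − 1(184.3) = 118.2
  A: 0 + 1(184.3) = 184.3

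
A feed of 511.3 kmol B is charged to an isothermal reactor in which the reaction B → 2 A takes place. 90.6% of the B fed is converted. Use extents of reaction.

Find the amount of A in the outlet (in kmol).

B reacted = 0.906 × 511.3 = 463.2 kmol; ν_B = −1, so ξ = 463.2/1 = 463.2 kmol.
Outlet amounts (n = n₀ + ν ξ):
  B: 511.3 − 1(463.2) = 48.06
  A: 0 + 2(463.2) = 926.5

926 kmol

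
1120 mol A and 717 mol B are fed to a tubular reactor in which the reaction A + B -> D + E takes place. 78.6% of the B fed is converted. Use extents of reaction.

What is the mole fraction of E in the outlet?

0.307

B reacted = 0.786 × 717 = 563.6 mol; ν_B = −1, so ξ = 563.6/1 = 563.6 mol.
Outlet amounts (n = n₀ + ν ξ):
  A: 1120 − 1(563.6) = 556.4
  B: 717 − 1(563.6) = 153.4
  D: 0 + 1(563.6) = 563.6
  E: 0 + 1(563.6) = 563.6
Total out = 1837 mol; y_E = 563.6 / 1837 = 0.3068.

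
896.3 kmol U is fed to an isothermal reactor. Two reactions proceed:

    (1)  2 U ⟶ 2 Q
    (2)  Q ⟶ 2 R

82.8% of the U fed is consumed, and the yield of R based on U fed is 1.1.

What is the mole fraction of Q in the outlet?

0.179

Conversion of U: U consumed = 2ξ₁ = 0.828 × 896.3 → ξ₁ = 371.1 kmol.
Yield of R: 2ξ₂ / 896.3 = 1.1 → ξ₂ = 493 kmol.
Outlet amounts (n = n₀ + Σ ν·ξ):
  U: 896.3 − 2(371.1) = 154.2
  Q: 0 + 2(371.1) − 1(493) = 249.2
  R: 0 + 2(493) = 985.9
Total out = 1389 kmol; y_Q = 249.2 / 1389 = 0.1794.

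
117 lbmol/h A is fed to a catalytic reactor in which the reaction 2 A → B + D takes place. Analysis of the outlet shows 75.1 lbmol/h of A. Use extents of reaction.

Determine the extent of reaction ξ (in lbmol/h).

For A: n = n₀ − 2ξ → 75.1 = 117 − 2ξ, giving ξ = 20.95 lbmol/h.
Outlet amounts (n = n₀ + ν ξ):
  A: 117 − 2(20.95) = 75.1
  B: 0 + 1(20.95) = 20.95
  D: 0 + 1(20.95) = 20.95

ξ = 21 lbmol/h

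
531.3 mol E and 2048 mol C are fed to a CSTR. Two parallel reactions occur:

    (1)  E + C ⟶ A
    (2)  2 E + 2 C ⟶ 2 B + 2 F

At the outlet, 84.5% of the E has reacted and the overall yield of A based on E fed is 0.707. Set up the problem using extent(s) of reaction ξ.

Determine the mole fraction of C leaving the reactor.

Yield of A: 1ξ₁ / 531.3 = 0.707 → ξ₁ = 375.6 mol.
Conversion of E: 1ξ₁ + 2ξ₂ = 0.845 × 531.3 = 448.9 → ξ₂ = 36.66 mol.
Outlet amounts (n = n₀ + Σ ν·ξ):
  E: 531.3 − 1(375.6) − 2(36.66) = 82.35
  C: 2048 − 1(375.6) − 2(36.66) = 1599
  A: 0 + 1(375.6) = 375.6
  B: 0 + 2(36.66) = 73.32
  F: 0 + 2(36.66) = 73.32
Total out = 2204 mol; y_C = 1599 / 2204 = 0.7256.

0.726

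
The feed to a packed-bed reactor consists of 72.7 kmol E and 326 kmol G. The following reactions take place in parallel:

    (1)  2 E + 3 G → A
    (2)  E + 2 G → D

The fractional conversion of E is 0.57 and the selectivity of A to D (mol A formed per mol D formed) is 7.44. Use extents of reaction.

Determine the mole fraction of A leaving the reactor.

0.0615

Conversion of E: E consumed = 0.57 × 72.7 = 41.44 kmol = 2ξ₁ + 1ξ₂.
Selectivity: 1ξ₁ / (1ξ₂) = 7.44 → ξ₁ = 7.44 ξ₂.
Substitute: (2·7.44 + 1) ξ₂ = 41.44 → ξ₂ = 2.61 kmol, ξ₁ = 19.41 kmol.
Outlet amounts (n = n₀ + Σ ν·ξ):
  E: 72.7 − 2(19.41) − 1(2.61) = 31.26
  G: 326 − 3(19.41) − 2(2.61) = 262.5
  A: 0 + 1(19.41) = 19.41
  D: 0 + 1(2.61) = 2.61
Total out = 315.8 kmol; y_A = 19.41 / 315.8 = 0.06147.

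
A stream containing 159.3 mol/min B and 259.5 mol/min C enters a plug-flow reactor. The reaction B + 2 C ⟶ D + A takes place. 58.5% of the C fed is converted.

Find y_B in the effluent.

0.243

C reacted = 0.585 × 259.5 = 151.8 mol/min; ν_C = −2, so ξ = 151.8/2 = 75.9 mol/min.
Outlet amounts (n = n₀ + ν ξ):
  B: 159.3 − 1(75.9) = 83.4
  C: 259.5 − 2(75.9) = 107.7
  D: 0 + 1(75.9) = 75.9
  A: 0 + 1(75.9) = 75.9
Total out = 342.9 mol/min; y_B = 83.4 / 342.9 = 0.2432.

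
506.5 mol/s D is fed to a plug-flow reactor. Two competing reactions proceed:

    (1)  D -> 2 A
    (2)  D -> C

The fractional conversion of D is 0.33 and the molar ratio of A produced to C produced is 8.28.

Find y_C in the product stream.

Conversion of D: D consumed = 0.33 × 506.5 = 167.1 mol/s = 1ξ₁ + 1ξ₂.
Selectivity: 2ξ₁ / (1ξ₂) = 8.28 → ξ₁ = 4.14 ξ₂.
Substitute: (1·4.14 + 1) ξ₂ = 167.1 → ξ₂ = 32.52 mol/s, ξ₁ = 134.6 mol/s.
Outlet amounts (n = n₀ + Σ ν·ξ):
  D: 506.5 − 1(134.6) − 1(32.52) = 339.4
  A: 0 + 2(134.6) = 269.3
  C: 0 + 1(32.52) = 32.52
Total out = 641.1 mol/s; y_C = 32.52 / 641.1 = 0.05072.

0.0507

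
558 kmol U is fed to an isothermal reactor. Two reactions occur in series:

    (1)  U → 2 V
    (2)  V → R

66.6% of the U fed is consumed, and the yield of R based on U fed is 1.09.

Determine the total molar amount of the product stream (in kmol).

930 kmol

Conversion of U: U consumed = 1ξ₁ = 0.666 × 558 → ξ₁ = 371.6 kmol.
Yield of R: 1ξ₂ / 558 = 1.09 → ξ₂ = 608.2 kmol.
Outlet amounts (n = n₀ + Σ ν·ξ):
  U: 558 − 1(371.6) = 186.4
  V: 0 + 2(371.6) − 1(608.2) = 135
  R: 0 + 1(608.2) = 608.2
Total out = 186.4 + 135 + 608.2 = 929.6 kmol.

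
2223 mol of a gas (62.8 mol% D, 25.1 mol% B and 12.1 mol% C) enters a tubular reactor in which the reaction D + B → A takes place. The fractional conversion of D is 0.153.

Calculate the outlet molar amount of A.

214 mol

D reacted = 0.153 × 1396 = 213.6 mol; ν_D = −1, so ξ = 213.6/1 = 213.6 mol.
Outlet amounts (n = n₀ + ν ξ):
  D: 1396 − 1(213.6) = 1182
  B: 558 − 1(213.6) = 344.4
  A: 0 + 1(213.6) = 213.6
  C: 269 (inert)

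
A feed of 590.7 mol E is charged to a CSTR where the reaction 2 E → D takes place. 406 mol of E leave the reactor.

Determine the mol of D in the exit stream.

For E: n = n₀ − 2ξ → 406 = 590.7 − 2ξ, giving ξ = 92.35 mol.
Outlet amounts (n = n₀ + ν ξ):
  E: 590.7 − 2(92.35) = 406
  D: 0 + 1(92.35) = 92.35

92.4 mol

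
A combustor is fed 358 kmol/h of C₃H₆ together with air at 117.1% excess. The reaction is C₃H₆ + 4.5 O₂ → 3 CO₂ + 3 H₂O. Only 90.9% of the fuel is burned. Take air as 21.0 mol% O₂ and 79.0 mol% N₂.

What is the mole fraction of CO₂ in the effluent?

0.0568

Stoichiometric O₂ = 4.5 × 358 = 1611 kmol/h; O₂ fed = 1611 × 2.171 = 3497 kmol/h.
N₂ fed = 3497 × 79/21 = 13160 kmol/h.
Fuel reacted = 0.909 × 358 → ξ = 325.4 kmol/h.
Outlet (n = n₀ + ν ξ):
  C₃H₆: 358 − 1(325.4) = 32.58
  O₂: 3497 − 4.5(325.4) = 2033
  N₂: 13160 (inert)
  CO₂: 0 + 3(325.4) = 976.3
  H₂O: 0 + 3(325.4) = 976.3
Total out = 17180 kmol/h; y_CO₂ = 976.3 / 17180 = 0.05684.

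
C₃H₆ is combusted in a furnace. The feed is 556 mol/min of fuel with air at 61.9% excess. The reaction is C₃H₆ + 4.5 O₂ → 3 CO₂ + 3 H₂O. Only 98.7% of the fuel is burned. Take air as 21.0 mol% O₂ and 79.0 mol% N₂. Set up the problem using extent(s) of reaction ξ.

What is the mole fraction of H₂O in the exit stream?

0.0818

Stoichiometric O₂ = 4.5 × 556 = 2502 mol/min; O₂ fed = 2502 × 1.619 = 4051 mol/min.
N₂ fed = 4051 × 79/21 = 15240 mol/min.
Fuel reacted = 0.987 × 556 → ξ = 548.8 mol/min.
Outlet (n = n₀ + ν ξ):
  C₃H₆: 556 − 1(548.8) = 7.228
  O₂: 4051 − 4.5(548.8) = 1581
  N₂: 15240 (inert)
  CO₂: 0 + 3(548.8) = 1646
  H₂O: 0 + 3(548.8) = 1646
Total out = 20120 mol/min; y_H₂O = 1646 / 20120 = 0.08183.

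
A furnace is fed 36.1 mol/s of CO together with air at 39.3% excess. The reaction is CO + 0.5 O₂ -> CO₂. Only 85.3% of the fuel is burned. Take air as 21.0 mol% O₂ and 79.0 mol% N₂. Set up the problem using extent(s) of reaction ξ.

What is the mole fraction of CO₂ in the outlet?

Stoichiometric O₂ = 0.5 × 36.1 = 18.05 mol/s; O₂ fed = 18.05 × 1.393 = 25.14 mol/s.
N₂ fed = 25.14 × 79/21 = 94.59 mol/s.
Fuel reacted = 0.853 × 36.1 → ξ = 30.79 mol/s.
Outlet (n = n₀ + ν ξ):
  CO: 36.1 − 1(30.79) = 5.307
  O₂: 25.14 − 0.5(30.79) = 9.747
  N₂: 94.59 (inert)
  CO₂: 0 + 1(30.79) = 30.79
Total out = 140.4 mol/s; y_CO₂ = 30.79 / 140.4 = 0.2193.

0.219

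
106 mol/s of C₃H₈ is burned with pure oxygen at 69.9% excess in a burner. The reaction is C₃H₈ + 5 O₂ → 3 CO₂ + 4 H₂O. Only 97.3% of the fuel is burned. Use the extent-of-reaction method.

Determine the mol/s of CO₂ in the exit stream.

Stoichiometric O₂ = 5 × 106 = 530 mol/s; O₂ fed = 530 × 1.699 = 900.5 mol/s.
Fuel reacted = 0.973 × 106 → ξ = 103.1 mol/s.
Outlet (n = n₀ + ν ξ):
  C₃H₈: 106 − 1(103.1) = 2.862
  O₂: 900.5 − 5(103.1) = 384.8
  CO₂: 0 + 3(103.1) = 309.4
  H₂O: 0 + 4(103.1) = 412.6

309 mol/s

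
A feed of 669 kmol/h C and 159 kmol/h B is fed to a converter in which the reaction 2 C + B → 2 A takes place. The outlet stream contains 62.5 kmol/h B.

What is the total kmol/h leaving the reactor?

For B: n = n₀ − 1ξ → 62.5 = 159 − 1ξ, giving ξ = 96.5 kmol/h.
Outlet amounts (n = n₀ + ν ξ):
  C: 669 − 2(96.5) = 476
  B: 159 − 1(96.5) = 62.5
  A: 0 + 2(96.5) = 193
Total out = 476 + 62.5 + 193 = 731.5 kmol/h.

732 kmol/h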